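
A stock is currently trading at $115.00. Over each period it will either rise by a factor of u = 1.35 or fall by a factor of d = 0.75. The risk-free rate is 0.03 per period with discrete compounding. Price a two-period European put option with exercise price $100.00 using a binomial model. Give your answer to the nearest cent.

$9.47

Risk-neutral probability p = (1 + 0.03 − 0.75)/(1.35 − 0.75) = 0.2800/0.6000 = 0.4667
Terminal stock prices: S_uu = 209.6, S_ud = 116.4, S_dd = 64.69
Terminal payoffs (K − S): max(-109.6, 0) = 0, max(-16.44, 0) = 0, max(35.31, 0) = 35.31
Node u (S = 155.2): V_u = 1/1.03·[0.4667·0.0000 + 0.5333·0.0000] = 0.0000
Node d (S = 86.25): V_d = 1/1.03·[0.4667·0.0000 + 0.5333·35.3125] = 18.2848
Node 0 (S = 115): V_0 = 1/1.03·[0.4667·0.0000 + 0.5333·18.2848] = 9.4679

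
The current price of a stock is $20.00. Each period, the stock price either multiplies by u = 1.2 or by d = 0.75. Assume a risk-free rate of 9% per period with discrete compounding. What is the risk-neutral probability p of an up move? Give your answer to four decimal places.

p = 0.7556

Risk-neutral probability p = (1 + 0.09 − 0.75)/(1.2 − 0.75) = 0.3400/0.4500 = 0.7556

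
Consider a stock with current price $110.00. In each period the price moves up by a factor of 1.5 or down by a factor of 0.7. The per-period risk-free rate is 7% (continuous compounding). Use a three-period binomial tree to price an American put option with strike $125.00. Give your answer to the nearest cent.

$28.67

Risk-neutral probability p = (e^0.07 − 0.7)/(1.5 − 0.7) = 0.3725/0.8000 = 0.4656
Terminal stock prices: S_uuu = 371.2, S_uud = 173.2, S_udd = 80.85, S_ddd = 37.73
Terminal payoffs (K − S): max(-246.2, 0) = 0, max(-48.25, 0) = 0, max(44.15, 0) = 44.15, max(87.27, 0) = 87.27
Node uu (S = 247.5): continuation = e^(−0.07)·[0.4656·0.0000 + 0.5344·0.0000] = 0.0000; exercise value = 0.0000 ≤ continuation, so V_uu = 0.0000
Node ud (S = 115.5): continuation = e^(−0.07)·[0.4656·0.0000 + 0.5344·44.1500] = 21.9972; exercise value = 9.5000 ≤ continuation, so V_ud = 21.9972
Node dd (S = 53.9): continuation = e^(−0.07)·[0.4656·44.1500 + 0.5344·87.2700] = 62.6492; exercise value = 71.1000 > continuation, so V_dd = 71.1000 (exercise)
Node u (S = 165): continuation = e^(−0.07)·[0.4656·0.0000 + 0.5344·21.9972] = 10.9599; exercise value = 0.0000 ≤ continuation, so V_u = 10.9599
Node d (S = 77): continuation = e^(−0.07)·[0.4656·21.9972 + 0.5344·71.1000] = 44.9750; exercise value = 48.0000 > continuation, so V_d = 48.0000 (exercise)
Node 0 (S = 110): continuation = e^(−0.07)·[0.4656·10.9599 + 0.5344·48.0000] = 28.6737; exercise value = 15.0000 ≤ continuation, so V_0 = 28.6737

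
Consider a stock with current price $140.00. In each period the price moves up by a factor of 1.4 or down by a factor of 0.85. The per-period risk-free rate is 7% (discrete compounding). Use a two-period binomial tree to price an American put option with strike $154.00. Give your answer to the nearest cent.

Risk-neutral probability p = (1 + 0.07 − 0.85)/(1.4 − 0.85) = 0.2200/0.5500 = 0.4000
Terminal stock prices: S_uu = 274.4, S_ud = 166.6, S_dd = 101.1
Terminal payoffs (K − S): max(-120.4, 0) = 0, max(-12.6, 0) = 0, max(52.85, 0) = 52.85
Node u (S = 196): continuation = 1/1.07·[0.4000·0.0000 + 0.6000·0.0000] = 0.0000; exercise value = 0.0000 ≤ continuation, so V_u = 0.0000
Node d (S = 119): continuation = 1/1.07·[0.4000·0.0000 + 0.6000·52.8500] = 29.6355; exercise value = 35.0000 > continuation, so V_d = 35.0000 (exercise)
Node 0 (S = 140): continuation = 1/1.07·[0.4000·0.0000 + 0.6000·35.0000] = 19.6262; exercise value = 14.0000 ≤ continuation, so V_0 = 19.6262

$19.63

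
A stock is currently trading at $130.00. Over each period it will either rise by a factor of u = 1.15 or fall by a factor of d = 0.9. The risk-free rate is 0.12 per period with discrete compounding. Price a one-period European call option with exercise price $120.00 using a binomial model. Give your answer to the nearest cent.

Risk-neutral probability p = (1 + 0.12 − 0.9)/(1.15 − 0.9) = 0.2200/0.2500 = 0.8800
Terminal stock prices: S_u = 149.5, S_d = 117
Terminal payoffs (S − K): max(29.5, 0) = 29.5, max(-3, 0) = 0
Node 0 (S = 130): V_0 = 1/1.12·[0.8800·29.5000 + 0.1200·0.0000] = 23.1786

$23.18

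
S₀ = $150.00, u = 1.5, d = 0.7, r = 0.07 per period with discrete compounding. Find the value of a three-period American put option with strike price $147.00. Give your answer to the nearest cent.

$26.56

Risk-neutral probability p = (1 + 0.07 − 0.7)/(1.5 − 0.7) = 0.3700/0.8000 = 0.4625
Terminal stock prices: S_uuu = 506.2, S_uud = 236.2, S_udd = 110.2, S_ddd = 51.45
Terminal payoffs (K − S): max(-359.2, 0) = 0, max(-89.25, 0) = 0, max(36.75, 0) = 36.75, max(95.55, 0) = 95.55
Node uu (S = 337.5): continuation = 1/1.07·[0.4625·0.0000 + 0.5375·0.0000] = 0.0000; exercise value = 0.0000 ≤ continuation, so V_uu = 0.0000
Node ud (S = 157.5): continuation = 1/1.07·[0.4625·0.0000 + 0.5375·36.7500] = 18.4609; exercise value = 0.0000 ≤ continuation, so V_ud = 18.4609
Node dd (S = 73.5): continuation = 1/1.07·[0.4625·36.7500 + 0.5375·95.5500] = 63.8832; exercise value = 73.5000 > continuation, so V_dd = 73.5000 (exercise)
Node u (S = 225): continuation = 1/1.07·[0.4625·0.0000 + 0.5375·18.4609] = 9.2736; exercise value = 0.0000 ≤ continuation, so V_u = 9.2736
Node d (S = 105): continuation = 1/1.07·[0.4625·18.4609 + 0.5375·73.5000] = 44.9013; exercise value = 42.0000 ≤ continuation, so V_d = 44.9013
Node 0 (S = 150): continuation = 1/1.07·[0.4625·9.2736 + 0.5375·44.9013] = 26.5640; exercise value = 0.0000 ≤ continuation, so V_0 = 26.5640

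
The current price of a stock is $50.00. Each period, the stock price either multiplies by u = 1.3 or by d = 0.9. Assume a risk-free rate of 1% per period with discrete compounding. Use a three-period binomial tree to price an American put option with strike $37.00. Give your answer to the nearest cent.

$0.20

Risk-neutral probability p = (1 + 0.01 − 0.9)/(1.3 − 0.9) = 0.1100/0.4000 = 0.2750
Terminal stock prices: S_uuu = 109.9, S_uud = 76.05, S_udd = 52.65, S_ddd = 36.45
Terminal payoffs (K − S): max(-72.85, 0) = 0, max(-39.05, 0) = 0, max(-15.65, 0) = 0, max(0.55, 0) = 0.55
Node uu (S = 84.5): continuation = 1/1.01·[0.2750·0.0000 + 0.7250·0.0000] = 0.0000; exercise value = 0.0000 ≤ continuation, so V_uu = 0.0000
Node ud (S = 58.5): continuation = 1/1.01·[0.2750·0.0000 + 0.7250·0.0000] = 0.0000; exercise value = 0.0000 ≤ continuation, so V_ud = 0.0000
Node dd (S = 40.5): continuation = 1/1.01·[0.2750·0.0000 + 0.7250·0.5500] = 0.3948; exercise value = 0.0000 ≤ continuation, so V_dd = 0.3948
Node u (S = 65): continuation = 1/1.01·[0.2750·0.0000 + 0.7250·0.0000] = 0.0000; exercise value = 0.0000 ≤ continuation, so V_u = 0.0000
Node d (S = 45): continuation = 1/1.01·[0.2750·0.0000 + 0.7250·0.3948] = 0.2834; exercise value = 0.0000 ≤ continuation, so V_d = 0.2834
Node 0 (S = 50): continuation = 1/1.01·[0.2750·0.0000 + 0.7250·0.2834] = 0.2034; exercise value = 0.0000 ≤ continuation, so V_0 = 0.2034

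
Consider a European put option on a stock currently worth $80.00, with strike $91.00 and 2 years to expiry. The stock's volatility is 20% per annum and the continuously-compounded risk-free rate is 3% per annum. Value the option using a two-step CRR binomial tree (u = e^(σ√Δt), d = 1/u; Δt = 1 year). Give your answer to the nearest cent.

CRR parameters: u = e^(σ√Δt) = e^(0.2·√1) = 1.2214, d = 1/u = 0.8187
Per-period rate: rΔt = 0.03·1 = 0.03, so R = e^0.03 = 1.0305
Risk-neutral probability p = (e^0.03 − 0.8187)/(1.2214 − 0.8187) = 0.2117/0.4027 = 0.5258
Terminal stock prices: S_uu = 119.3, S_ud = 80, S_dd = 53.63
Terminal payoffs (K − S): max(-28.35, 0) = 0, max(11, 0) = 11, max(37.37, 0) = 37.37
Node u (S = 97.71): V_u = e^(−0.03)·[0.5258·0.0000 + 0.4742·11.0000] = 5.0621
Node d (S = 65.5): V_d = e^(−0.03)·[0.5258·11.0000 + 0.4742·37.3744] = 22.8121
Node 0 (S = 80): V_0 = e^(−0.03)·[0.5258·5.0621 + 0.4742·22.8121] = 13.0808

$13.08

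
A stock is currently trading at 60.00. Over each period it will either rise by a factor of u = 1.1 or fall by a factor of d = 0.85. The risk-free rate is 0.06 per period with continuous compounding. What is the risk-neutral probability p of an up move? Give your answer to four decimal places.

p = 0.8473

Risk-neutral probability p = (e^0.06 − 0.85)/(1.1 − 0.85) = 0.2118/0.2500 = 0.8473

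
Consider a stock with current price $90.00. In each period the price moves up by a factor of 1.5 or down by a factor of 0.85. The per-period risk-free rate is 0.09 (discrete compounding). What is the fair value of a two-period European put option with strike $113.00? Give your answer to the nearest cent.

$16.07

Risk-neutral probability p = (1 + 0.09 − 0.85)/(1.5 − 0.85) = 0.2400/0.6500 = 0.3692
Terminal stock prices: S_uu = 202.5, S_ud = 114.8, S_dd = 65.02
Terminal payoffs (K − S): max(-89.5, 0) = 0, max(-1.75, 0) = 0, max(47.98, 0) = 47.98
Node u (S = 135): V_u = 1/1.09·[0.3692·0.0000 + 0.6308·0.0000] = 0.0000
Node d (S = 76.5): V_d = 1/1.09·[0.3692·0.0000 + 0.6308·47.9750] = 27.7625
Node 0 (S = 90): V_0 = 1/1.09·[0.3692·0.0000 + 0.6308·27.7625] = 16.0658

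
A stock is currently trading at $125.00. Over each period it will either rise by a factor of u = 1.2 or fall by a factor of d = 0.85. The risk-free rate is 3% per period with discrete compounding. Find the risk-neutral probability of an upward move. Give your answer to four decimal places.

Risk-neutral probability p = (1 + 0.03 − 0.85)/(1.2 − 0.85) = 0.1800/0.3500 = 0.5143

p = 0.5143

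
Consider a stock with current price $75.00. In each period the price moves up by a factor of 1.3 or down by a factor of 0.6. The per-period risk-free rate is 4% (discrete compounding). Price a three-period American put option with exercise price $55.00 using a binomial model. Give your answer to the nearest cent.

Risk-neutral probability p = (1 + 0.04 − 0.6)/(1.3 − 0.6) = 0.4400/0.7000 = 0.6286
Terminal stock prices: S_uuu = 164.8, S_uud = 76.05, S_udd = 35.1, S_ddd = 16.2
Terminal payoffs (K − S): max(-109.8, 0) = 0, max(-21.05, 0) = 0, max(19.9, 0) = 19.9, max(38.8, 0) = 38.8
Node uu (S = 126.8): continuation = 1/1.04·[0.6286·0.0000 + 0.3714·0.0000] = 0.0000; exercise value = 0.0000 ≤ continuation, so V_uu = 0.0000
Node ud (S = 58.5): continuation = 1/1.04·[0.6286·0.0000 + 0.3714·19.9000] = 7.1071; exercise value = 0.0000 ≤ continuation, so V_ud = 7.1071
Node dd (S = 27): continuation = 1/1.04·[0.6286·19.9000 + 0.3714·38.8000] = 25.8846; exercise value = 28.0000 > continuation, so V_dd = 28.0000 (exercise)
Node u (S = 97.5): continuation = 1/1.04·[0.6286·0.0000 + 0.3714·7.1071] = 2.5383; exercise value = 0.0000 ≤ continuation, so V_u = 2.5383
Node d (S = 45): continuation = 1/1.04·[0.6286·7.1071 + 0.3714·28.0000] = 14.2955; exercise value = 10.0000 ≤ continuation, so V_d = 14.2955
Node 0 (S = 75): continuation = 1/1.04·[0.6286·2.5383 + 0.3714·14.2955] = 6.6397; exercise value = 0.0000 ≤ continuation, so V_0 = 6.6397

$6.64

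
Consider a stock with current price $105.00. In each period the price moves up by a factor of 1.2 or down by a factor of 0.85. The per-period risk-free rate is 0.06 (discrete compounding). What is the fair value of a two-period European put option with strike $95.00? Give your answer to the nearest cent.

$2.73

Risk-neutral probability p = (1 + 0.06 − 0.85)/(1.2 − 0.85) = 0.2100/0.3500 = 0.6000
Terminal stock prices: S_uu = 151.2, S_ud = 107.1, S_dd = 75.86
Terminal payoffs (K − S): max(-56.2, 0) = 0, max(-12.1, 0) = 0, max(19.14, 0) = 19.14
Node u (S = 126): V_u = 1/1.06·[0.6000·0.0000 + 0.4000·0.0000] = 0.0000
Node d (S = 89.25): V_d = 1/1.06·[0.6000·0.0000 + 0.4000·19.1375] = 7.2217
Node 0 (S = 105): V_0 = 1/1.06·[0.6000·0.0000 + 0.4000·7.2217] = 2.7252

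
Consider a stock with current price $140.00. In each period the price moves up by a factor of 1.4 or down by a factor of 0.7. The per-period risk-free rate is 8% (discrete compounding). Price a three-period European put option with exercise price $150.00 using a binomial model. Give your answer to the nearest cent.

Risk-neutral probability p = (1 + 0.08 − 0.7)/(1.4 − 0.7) = 0.3800/0.7000 = 0.5429
Terminal stock prices: S_uuu = 384.2, S_uud = 192.1, S_udd = 96.04, S_ddd = 48.02
Terminal payoffs (K − S): max(-234.2, 0) = 0, max(-42.08, 0) = 0, max(53.96, 0) = 53.96, max(102, 0) = 102
Node uu (S = 274.4): V_uu = 1/1.08·[0.5429·0.0000 + 0.4571·0.0000] = 0.0000
Node ud (S = 137.2): V_ud = 1/1.08·[0.5429·0.0000 + 0.4571·53.9600] = 22.8402
Node dd (S = 68.6): V_dd = 1/1.08·[0.5429·53.9600 + 0.4571·101.9800] = 70.2889
Node u (S = 196): V_u = 1/1.08·[0.5429·0.0000 + 0.4571·22.8402] = 9.6678
Node d (S = 98): V_d = 1/1.08·[0.5429·22.8402 + 0.4571·70.2889] = 41.2324
Node 0 (S = 140): V_0 = 1/1.08·[0.5429·9.6678 + 0.4571·41.2324] = 22.3124

$22.31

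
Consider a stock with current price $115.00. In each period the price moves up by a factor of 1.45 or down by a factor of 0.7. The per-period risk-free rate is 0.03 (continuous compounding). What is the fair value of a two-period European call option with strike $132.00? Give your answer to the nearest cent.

$20.07

Risk-neutral probability p = (e^0.03 − 0.7)/(1.45 − 0.7) = 0.3305/0.7500 = 0.4406
Terminal stock prices: S_uu = 241.8, S_ud = 116.7, S_dd = 56.35
Terminal payoffs (S − K): max(109.8, 0) = 109.8, max(-15.28, 0) = 0, max(-75.65, 0) = 0
Node u (S = 166.8): V_u = e^(−0.03)·[0.4406·109.7875 + 0.5594·0.0000] = 46.9434
Node d (S = 80.5): V_d = e^(−0.03)·[0.4406·0.0000 + 0.5594·0.0000] = 0.0000
Node 0 (S = 115): V_0 = e^(−0.03)·[0.4406·46.9434 + 0.5594·0.0000] = 20.0723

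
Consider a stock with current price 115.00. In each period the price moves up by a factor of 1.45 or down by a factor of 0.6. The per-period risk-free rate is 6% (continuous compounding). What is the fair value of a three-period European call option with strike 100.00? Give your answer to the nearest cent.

48.80

Risk-neutral probability p = (e^0.06 − 0.6)/(1.45 − 0.6) = 0.4618/0.8500 = 0.5433
Terminal stock prices: S_uuu = 350.6, S_uud = 145.1, S_udd = 60.03, S_ddd = 24.84
Terminal payoffs (S − K): max(250.6, 0) = 250.6, max(45.07, 0) = 45.07, max(-39.97, 0) = 0, max(-75.16, 0) = 0
Node uu (S = 241.8): V_uu = e^(−0.06)·[0.5433·250.5919 + 0.4567·45.0725] = 147.6110
Node ud (S = 100): V_ud = e^(−0.06)·[0.5433·45.0725 + 0.4567·0.0000] = 23.0634
Node dd (S = 41.4): V_dd = e^(−0.06)·[0.5433·0.0000 + 0.4567·0.0000] = 0.0000
Node u (S = 166.8): V_u = e^(−0.06)·[0.5433·147.6110 + 0.4567·23.0634] = 85.4508
Node d (S = 69): V_d = e^(−0.06)·[0.5433·23.0634 + 0.4567·0.0000] = 11.8014
Node 0 (S = 115): V_0 = e^(−0.06)·[0.5433·85.4508 + 0.4567·11.8014] = 48.8002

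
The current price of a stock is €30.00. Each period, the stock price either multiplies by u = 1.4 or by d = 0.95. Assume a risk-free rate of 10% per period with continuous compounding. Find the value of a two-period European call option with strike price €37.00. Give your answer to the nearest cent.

€3.20

Risk-neutral probability p = (e^0.1 − 0.95)/(1.4 − 0.95) = 0.1552/0.4500 = 0.3448
Terminal stock prices: S_uu = 58.8, S_ud = 39.9, S_dd = 27.07
Terminal payoffs (S − K): max(21.8, 0) = 21.8, max(2.9, 0) = 2.9, max(-9.925, 0) = 0
Node u (S = 42): V_u = e^(−0.1)·[0.3448·21.8000 + 0.6552·2.9000] = 8.5210
Node d (S = 28.5): V_d = e^(−0.1)·[0.3448·2.9000 + 0.6552·0.0000] = 0.9048
Node 0 (S = 30): V_0 = e^(−0.1)·[0.3448·8.5210 + 0.6552·0.9048] = 3.1950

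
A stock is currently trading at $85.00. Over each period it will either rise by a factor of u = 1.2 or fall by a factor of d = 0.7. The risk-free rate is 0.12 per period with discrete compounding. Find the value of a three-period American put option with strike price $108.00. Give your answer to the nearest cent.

Risk-neutral probability p = (1 + 0.12 − 0.7)/(1.2 − 0.7) = 0.4200/0.5000 = 0.8400
Terminal stock prices: S_uuu = 146.9, S_uud = 85.68, S_udd = 49.98, S_ddd = 29.15
Terminal payoffs (K − S): max(-38.88, 0) = 0, max(22.32, 0) = 22.32, max(58.02, 0) = 58.02, max(78.84, 0) = 78.84
Node uu (S = 122.4): continuation = 1/1.12·[0.8400·0.0000 + 0.1600·22.3200] = 3.1886; exercise value = 0.0000 ≤ continuation, so V_uu = 3.1886
Node ud (S = 71.4): continuation = 1/1.12·[0.8400·22.3200 + 0.1600·58.0200] = 25.0286; exercise value = 36.6000 > continuation, so V_ud = 36.6000 (exercise)
Node dd (S = 41.65): continuation = 1/1.12·[0.8400·58.0200 + 0.1600·78.8450] = 54.7786; exercise value = 66.3500 > continuation, so V_dd = 66.3500 (exercise)
Node u (S = 102): continuation = 1/1.12·[0.8400·3.1886 + 0.1600·36.6000] = 7.6200; exercise value = 6.0000 ≤ continuation, so V_u = 7.6200
Node d (S = 59.5): continuation = 1/1.12·[0.8400·36.6000 + 0.1600·66.3500] = 36.9286; exercise value = 48.5000 > continuation, so V_d = 48.5000 (exercise)
Node 0 (S = 85): continuation = 1/1.12·[0.8400·7.6200 + 0.1600·48.5000] = 12.6436; exercise value = 23.0000 > continuation, so V_0 = 23.0000 (exercise)

$23.00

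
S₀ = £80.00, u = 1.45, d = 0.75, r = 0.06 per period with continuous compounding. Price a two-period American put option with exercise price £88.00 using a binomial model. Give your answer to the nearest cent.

Risk-neutral probability p = (e^0.06 − 0.75)/(1.45 − 0.75) = 0.3118/0.7000 = 0.4455
Terminal stock prices: S_uu = 168.2, S_ud = 87, S_dd = 45
Terminal payoffs (K − S): max(-80.2, 0) = 0, max(1, 0) = 1, max(43, 0) = 43
Node u (S = 116): continuation = e^(−0.06)·[0.4455·0.0000 + 0.5545·1.0000] = 0.5222; exercise value = 0.0000 ≤ continuation, so V_u = 0.5222
Node d (S = 60): continuation = e^(−0.06)·[0.4455·1.0000 + 0.5545·43.0000] = 22.8753; exercise value = 28.0000 > continuation, so V_d = 28.0000 (exercise)
Node 0 (S = 80): continuation = e^(−0.06)·[0.4455·0.5222 + 0.5545·28.0000] = 14.8414; exercise value = 8.0000 ≤ continuation, so V_0 = 14.8414

£14.84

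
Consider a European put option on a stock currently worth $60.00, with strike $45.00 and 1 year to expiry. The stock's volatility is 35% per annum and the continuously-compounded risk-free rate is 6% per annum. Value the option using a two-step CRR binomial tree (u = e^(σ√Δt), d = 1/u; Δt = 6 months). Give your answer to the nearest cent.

$1.99

CRR parameters: u = e^(σ√Δt) = e^(0.35·√0.5) = 1.2808, d = 1/u = 0.7808
Per-period rate: rΔt = 0.06·0.5 = 0.03, so R = e^0.03 = 1.0305
Risk-neutral probability p = (e^0.03 − 0.7808)/(1.2808 − 0.7808) = 0.2497/0.5000 = 0.4993
Terminal stock prices: S_uu = 98.43, S_ud = 60, S_dd = 36.58
Terminal payoffs (K − S): max(-53.43, 0) = 0, max(-15, 0) = 0, max(8.425, 0) = 8.425
Node u (S = 76.85): V_u = e^(−0.03)·[0.4993·0.0000 + 0.5007·0.0000] = 0.0000
Node d (S = 46.85): V_d = e^(−0.03)·[0.4993·0.0000 + 0.5007·8.4248] = 4.0933
Node 0 (S = 60): V_0 = e^(−0.03)·[0.4993·0.0000 + 0.5007·4.0933] = 1.9887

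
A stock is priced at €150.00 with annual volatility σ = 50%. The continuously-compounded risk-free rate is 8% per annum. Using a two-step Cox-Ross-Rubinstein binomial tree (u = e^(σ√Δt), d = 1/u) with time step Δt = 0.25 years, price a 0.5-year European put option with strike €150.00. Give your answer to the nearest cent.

€15.46

CRR parameters: u = e^(σ√Δt) = e^(0.5·√0.25) = 1.2840, d = 1/u = 0.7788
Per-period rate: rΔt = 0.08·0.25 = 0.02, so R = e^0.02 = 1.0202
Risk-neutral probability p = (e^0.02 − 0.7788)/(1.2840 − 0.7788) = 0.2414/0.5052 = 0.4778
Terminal stock prices: S_uu = 247.3, S_ud = 150, S_dd = 90.98
Terminal payoffs (K − S): max(-97.31, 0) = 0, max(0, 0) = 0, max(59.02, 0) = 59.02
Node u (S = 192.6): V_u = e^(−0.02)·[0.4778·0.0000 + 0.5222·0.0000] = 0.0000
Node d (S = 116.8): V_d = e^(−0.02)·[0.4778·0.0000 + 0.5222·59.0204] = 30.2097
Node 0 (S = 150): V_0 = e^(−0.02)·[0.4778·0.0000 + 0.5222·30.2097] = 15.4629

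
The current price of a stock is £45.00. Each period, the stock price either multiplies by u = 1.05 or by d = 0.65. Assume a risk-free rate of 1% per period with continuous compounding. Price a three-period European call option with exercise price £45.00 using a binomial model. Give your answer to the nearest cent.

£5.02

Risk-neutral probability p = (e^0.01 − 0.65)/(1.05 − 0.65) = 0.3601/0.4000 = 0.9001
Terminal stock prices: S_uuu = 52.09, S_uud = 32.25, S_udd = 19.96, S_ddd = 12.36
Terminal payoffs (S − K): max(7.093, 0) = 7.093, max(-12.75, 0) = 0, max(-25.04, 0) = 0, max(-32.64, 0) = 0
Node uu (S = 49.61): V_uu = e^(−0.01)·[0.9001·7.0931 + 0.0999·0.0000] = 6.3212
Node ud (S = 30.71): V_ud = e^(−0.01)·[0.9001·0.0000 + 0.0999·0.0000] = 0.0000
Node dd (S = 19.01): V_dd = e^(−0.01)·[0.9001·0.0000 + 0.0999·0.0000] = 0.0000
Node u (S = 47.25): V_u = e^(−0.01)·[0.9001·6.3212 + 0.0999·0.0000] = 5.6332
Node d (S = 29.25): V_d = e^(−0.01)·[0.9001·0.0000 + 0.0999·0.0000] = 0.0000
Node 0 (S = 45): V_0 = e^(−0.01)·[0.9001·5.6332 + 0.0999·0.0000] = 5.0202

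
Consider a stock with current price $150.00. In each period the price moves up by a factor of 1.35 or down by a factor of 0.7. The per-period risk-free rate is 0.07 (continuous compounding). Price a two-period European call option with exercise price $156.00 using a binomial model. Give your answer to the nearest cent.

$33.51

Risk-neutral probability p = (e^0.07 − 0.7)/(1.35 − 0.7) = 0.3725/0.6500 = 0.5731
Terminal stock prices: S_uu = 273.4, S_ud = 141.8, S_dd = 73.5
Terminal payoffs (S − K): max(117.4, 0) = 117.4, max(-14.25, 0) = 0, max(-82.5, 0) = 0
Node u (S = 202.5): V_u = e^(−0.07)·[0.5731·117.3750 + 0.4269·0.0000] = 62.7188
Node d (S = 105): V_d = e^(−0.07)·[0.5731·0.0000 + 0.4269·0.0000] = 0.0000
Node 0 (S = 150): V_0 = e^(−0.07)·[0.5731·62.7188 + 0.4269·0.0000] = 33.5135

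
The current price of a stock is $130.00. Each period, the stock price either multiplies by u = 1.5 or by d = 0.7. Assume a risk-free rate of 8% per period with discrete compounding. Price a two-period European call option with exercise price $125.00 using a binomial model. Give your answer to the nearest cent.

$37.32

Risk-neutral probability p = (1 + 0.08 − 0.7)/(1.5 − 0.7) = 0.3800/0.8000 = 0.4750
Terminal stock prices: S_uu = 292.5, S_ud = 136.5, S_dd = 63.7
Terminal payoffs (S − K): max(167.5, 0) = 167.5, max(11.5, 0) = 11.5, max(-61.3, 0) = 0
Node u (S = 195): V_u = 1/1.08·[0.4750·167.5000 + 0.5250·11.5000] = 79.2593
Node d (S = 91): V_d = 1/1.08·[0.4750·11.5000 + 0.5250·0.0000] = 5.0579
Node 0 (S = 130): V_0 = 1/1.08·[0.4750·79.2593 + 0.5250·5.0579] = 37.3181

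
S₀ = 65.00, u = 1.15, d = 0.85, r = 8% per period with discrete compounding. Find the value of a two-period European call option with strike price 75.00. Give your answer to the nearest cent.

5.52

Risk-neutral probability p = (1 + 0.08 − 0.85)/(1.15 − 0.85) = 0.2300/0.3000 = 0.7667
Terminal stock prices: S_uu = 85.96, S_ud = 63.54, S_dd = 46.96
Terminal payoffs (S − K): max(10.96, 0) = 10.96, max(-11.46, 0) = 0, max(-28.04, 0) = 0
Node u (S = 74.75): V_u = 1/1.08·[0.7667·10.9625 + 0.2333·0.0000] = 7.7820
Node d (S = 55.25): V_d = 1/1.08·[0.7667·0.0000 + 0.2333·0.0000] = 0.0000
Node 0 (S = 65): V_0 = 1/1.08·[0.7667·7.7820 + 0.2333·0.0000] = 5.5243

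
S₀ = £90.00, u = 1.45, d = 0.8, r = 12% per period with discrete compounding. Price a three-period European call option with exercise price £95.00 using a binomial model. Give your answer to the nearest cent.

£30.05

Risk-neutral probability p = (1 + 0.12 − 0.8)/(1.45 − 0.8) = 0.3200/0.6500 = 0.4923
Terminal stock prices: S_uuu = 274.4, S_uud = 151.4, S_udd = 83.52, S_ddd = 46.08
Terminal payoffs (S − K): max(179.4, 0) = 179.4, max(56.38, 0) = 56.38, max(-11.48, 0) = 0, max(-48.92, 0) = 0
Node uu (S = 189.2): V_uu = 1/1.12·[0.4923·179.3762 + 0.5077·56.3800] = 104.4036
Node ud (S = 104.4): V_ud = 1/1.12·[0.4923·56.3800 + 0.5077·0.0000] = 24.7824
Node dd (S = 57.6): V_dd = 1/1.12·[0.4923·0.0000 + 0.5077·0.0000] = 0.0000
Node u (S = 130.5): V_u = 1/1.12·[0.4923·104.4036 + 0.5077·24.7824] = 57.1255
Node d (S = 72): V_d = 1/1.12·[0.4923·24.7824 + 0.5077·0.0000] = 10.8934
Node 0 (S = 90): V_0 = 1/1.12·[0.4923·57.1255 + 0.5077·10.8934] = 30.0480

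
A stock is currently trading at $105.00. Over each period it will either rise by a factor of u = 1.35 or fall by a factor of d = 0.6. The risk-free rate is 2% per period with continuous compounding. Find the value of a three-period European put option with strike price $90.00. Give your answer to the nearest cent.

Risk-neutral probability p = (e^0.02 − 0.6)/(1.35 − 0.6) = 0.4202/0.7500 = 0.5603
Terminal stock prices: S_uuu = 258.3, S_uud = 114.8, S_udd = 51.03, S_ddd = 22.68
Terminal payoffs (K − S): max(-168.3, 0) = 0, max(-24.82, 0) = 0, max(38.97, 0) = 38.97, max(67.32, 0) = 67.32
Node uu (S = 191.4): V_uu = e^(−0.02)·[0.5603·0.0000 + 0.4397·0.0000] = 0.0000
Node ud (S = 85.05): V_ud = e^(−0.02)·[0.5603·0.0000 + 0.4397·38.9700] = 16.7970
Node dd (S = 37.8): V_dd = e^(−0.02)·[0.5603·38.9700 + 0.4397·67.3200] = 50.4179
Node u (S = 141.8): V_u = e^(−0.02)·[0.5603·0.0000 + 0.4397·16.7970] = 7.2399
Node d (S = 63): V_d = e^(−0.02)·[0.5603·16.7970 + 0.4397·50.4179] = 30.9558
Node 0 (S = 105): V_0 = e^(−0.02)·[0.5603·7.2399 + 0.4397·30.9558] = 17.3187

$17.32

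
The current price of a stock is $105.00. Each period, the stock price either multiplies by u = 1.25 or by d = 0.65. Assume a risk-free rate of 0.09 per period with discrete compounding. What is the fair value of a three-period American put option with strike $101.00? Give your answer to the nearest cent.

$10.59

Risk-neutral probability p = (1 + 0.09 − 0.65)/(1.25 − 0.65) = 0.4400/0.6000 = 0.7333
Terminal stock prices: S_uuu = 205.1, S_uud = 106.6, S_udd = 55.45, S_ddd = 28.84
Terminal payoffs (K − S): max(-104.1, 0) = 0, max(-5.641, 0) = 0, max(45.55, 0) = 45.55, max(72.16, 0) = 72.16
Node uu (S = 164.1): continuation = 1/1.09·[0.7333·0.0000 + 0.2667·0.0000] = 0.0000; exercise value = 0.0000 ≤ continuation, so V_uu = 0.0000
Node ud (S = 85.31): continuation = 1/1.09·[0.7333·0.0000 + 0.2667·45.5469] = 11.1430; exercise value = 15.6875 > continuation, so V_ud = 15.6875 (exercise)
Node dd (S = 44.36): continuation = 1/1.09·[0.7333·45.5469 + 0.2667·72.1644] = 48.2981; exercise value = 56.6375 > continuation, so V_dd = 56.6375 (exercise)
Node u (S = 131.2): continuation = 1/1.09·[0.7333·0.0000 + 0.2667·15.6875] = 3.8379; exercise value = 0.0000 ≤ continuation, so V_u = 3.8379
Node d (S = 68.25): continuation = 1/1.09·[0.7333·15.6875 + 0.2667·56.6375] = 24.4106; exercise value = 32.7500 > continuation, so V_d = 32.7500 (exercise)
Node 0 (S = 105): continuation = 1/1.09·[0.7333·3.8379 + 0.2667·32.7500] = 10.5943; exercise value = 0.0000 ≤ continuation, so V_0 = 10.5943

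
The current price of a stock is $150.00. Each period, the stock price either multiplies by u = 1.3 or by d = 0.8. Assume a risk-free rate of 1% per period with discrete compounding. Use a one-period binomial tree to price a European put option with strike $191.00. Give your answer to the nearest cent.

$40.77

Risk-neutral probability p = (1 + 0.01 − 0.8)/(1.3 − 0.8) = 0.2100/0.5000 = 0.4200
Terminal stock prices: S_u = 195, S_d = 120
Terminal payoffs (K − S): max(-4, 0) = 0, max(71, 0) = 71
Node 0 (S = 150): V_0 = 1/1.01·[0.4200·0.0000 + 0.5800·71.0000] = 40.7723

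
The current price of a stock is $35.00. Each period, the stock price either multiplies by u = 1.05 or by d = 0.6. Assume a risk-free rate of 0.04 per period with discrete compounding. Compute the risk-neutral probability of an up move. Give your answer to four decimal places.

p = 0.9778

Risk-neutral probability p = (1 + 0.04 − 0.6)/(1.05 − 0.6) = 0.4400/0.4500 = 0.9778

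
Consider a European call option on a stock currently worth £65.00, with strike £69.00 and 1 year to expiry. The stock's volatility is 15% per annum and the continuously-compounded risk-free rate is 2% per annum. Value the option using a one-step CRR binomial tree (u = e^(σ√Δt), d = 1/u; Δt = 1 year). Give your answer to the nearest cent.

£3.38

CRR parameters: u = e^(σ√Δt) = e^(0.15·√1) = 1.1618, d = 1/u = 0.8607
Per-period rate: rΔt = 0.02·1 = 0.02, so R = e^0.02 = 1.0202
Risk-neutral probability p = (e^0.02 − 0.8607)/(1.1618 − 0.8607) = 0.1595/0.3011 = 0.5297
Terminal stock prices: S_u = 75.52, S_d = 55.95
Terminal payoffs (S − K): max(6.519, 0) = 6.519, max(-13.05, 0) = 0
Node 0 (S = 65): V_0 = e^(−0.02)·[0.5297·6.5192 + 0.4703·0.0000] = 3.3846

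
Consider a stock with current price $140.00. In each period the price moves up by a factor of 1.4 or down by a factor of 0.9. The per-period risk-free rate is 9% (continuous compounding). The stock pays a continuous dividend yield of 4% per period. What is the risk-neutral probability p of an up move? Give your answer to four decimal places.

p = 0.3025

Per-period risk-free factor R = e^0.09 = 1.0942; dividend-adjusted growth = e^(0.09−0.04) = 1.0513.
Risk-neutral probability p = (1.0513 − 0.9)/(1.4 − 0.9) = 0.1513/0.5000 = 0.3025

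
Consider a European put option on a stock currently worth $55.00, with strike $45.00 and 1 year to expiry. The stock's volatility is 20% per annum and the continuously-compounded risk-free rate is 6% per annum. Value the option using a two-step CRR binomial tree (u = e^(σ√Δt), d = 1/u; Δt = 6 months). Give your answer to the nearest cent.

CRR parameters: u = e^(σ√Δt) = e^(0.2·√0.5) = 1.1519, d = 1/u = 0.8681
Per-period rate: rΔt = 0.06·0.5 = 0.03, so R = e^0.03 = 1.0305
Risk-neutral probability p = (e^0.03 − 0.8681)/(1.1519 − 0.8681) = 0.1623/0.2838 = 0.5720
Terminal stock prices: S_uu = 72.98, S_ud = 55, S_dd = 41.45
Terminal payoffs (K − S): max(-27.98, 0) = 0, max(-10, 0) = 0, max(3.55, 0) = 3.55
Node u (S = 63.36): V_u = e^(−0.03)·[0.5720·0.0000 + 0.4280·0.0000] = 0.0000
Node d (S = 47.75): V_d = e^(−0.03)·[0.5720·0.0000 + 0.4280·3.5499] = 1.4744
Node 0 (S = 55): V_0 = e^(−0.03)·[0.5720·0.0000 + 0.4280·1.4744] = 0.6124

$0.61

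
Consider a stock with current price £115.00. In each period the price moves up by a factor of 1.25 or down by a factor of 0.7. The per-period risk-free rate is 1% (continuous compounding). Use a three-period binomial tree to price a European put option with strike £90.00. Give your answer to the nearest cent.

£10.18

Risk-neutral probability p = (e^0.01 − 0.7)/(1.25 − 0.7) = 0.3101/0.5500 = 0.5637
Terminal stock prices: S_uuu = 224.6, S_uud = 125.8, S_udd = 70.44, S_ddd = 39.44
Terminal payoffs (K − S): max(-134.6, 0) = 0, max(-35.78, 0) = 0, max(19.56, 0) = 19.56, max(50.56, 0) = 50.56
Node uu (S = 179.7): V_uu = e^(−0.01)·[0.5637·0.0000 + 0.4363·0.0000] = 0.0000
Node ud (S = 100.6): V_ud = e^(−0.01)·[0.5637·0.0000 + 0.4363·19.5625] = 8.4497
Node dd (S = 56.35): V_dd = e^(−0.01)·[0.5637·19.5625 + 0.4363·50.5550] = 32.7545
Node u (S = 143.8): V_u = e^(−0.01)·[0.5637·0.0000 + 0.4363·8.4497] = 3.6497
Node d (S = 80.5): V_d = e^(−0.01)·[0.5637·8.4497 + 0.4363·32.7545] = 18.8636
Node 0 (S = 115): V_0 = e^(−0.01)·[0.5637·3.6497 + 0.4363·18.8636] = 10.1847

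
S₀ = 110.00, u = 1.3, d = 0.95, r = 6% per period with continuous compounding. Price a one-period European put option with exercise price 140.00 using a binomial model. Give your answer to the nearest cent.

Risk-neutral probability p = (e^0.06 − 0.95)/(1.3 − 0.95) = 0.1118/0.3500 = 0.3195
Terminal stock prices: S_u = 143, S_d = 104.5
Terminal payoffs (K − S): max(-3, 0) = 0, max(35.5, 0) = 35.5
Node 0 (S = 110): V_0 = e^(−0.06)·[0.3195·0.0000 + 0.6805·35.5000] = 22.7498

22.75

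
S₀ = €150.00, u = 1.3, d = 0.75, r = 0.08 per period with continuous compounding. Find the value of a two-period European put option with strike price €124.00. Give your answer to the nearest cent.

€5.24

Risk-neutral probability p = (e^0.08 − 0.75)/(1.3 − 0.75) = 0.3333/0.5500 = 0.6060
Terminal stock prices: S_uu = 253.5, S_ud = 146.2, S_dd = 84.38
Terminal payoffs (K − S): max(-129.5, 0) = 0, max(-22.25, 0) = 0, max(39.62, 0) = 39.62
Node u (S = 195): V_u = e^(−0.08)·[0.6060·0.0000 + 0.3940·0.0000] = 0.0000
Node d (S = 112.5): V_d = e^(−0.08)·[0.6060·0.0000 + 0.3940·39.6250] = 14.4128
Node 0 (S = 150): V_0 = e^(−0.08)·[0.6060·0.0000 + 0.3940·14.4128] = 5.2424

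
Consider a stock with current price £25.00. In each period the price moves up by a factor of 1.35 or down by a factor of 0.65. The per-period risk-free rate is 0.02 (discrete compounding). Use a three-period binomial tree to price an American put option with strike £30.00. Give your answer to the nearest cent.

Risk-neutral probability p = (1 + 0.02 − 0.65)/(1.35 − 0.65) = 0.3700/0.7000 = 0.5286
Terminal stock prices: S_uuu = 61.51, S_uud = 29.62, S_udd = 14.26, S_ddd = 6.866
Terminal payoffs (K − S): max(-31.51, 0) = 0, max(0.3844, 0) = 0.3844, max(15.74, 0) = 15.74, max(23.13, 0) = 23.13
Node uu (S = 45.56): continuation = 1/1.02·[0.5286·0.0000 + 0.4714·0.3844] = 0.1777; exercise value = 0.0000 ≤ continuation, so V_uu = 0.1777
Node ud (S = 21.94): continuation = 1/1.02·[0.5286·0.3844 + 0.4714·15.7406] = 7.4743; exercise value = 8.0625 > continuation, so V_ud = 8.0625 (exercise)
Node dd (S = 10.56): continuation = 1/1.02·[0.5286·15.7406 + 0.4714·23.1344] = 18.8493; exercise value = 19.4375 > continuation, so V_dd = 19.4375 (exercise)
Node u (S = 33.75): continuation = 1/1.02·[0.5286·0.1777 + 0.4714·8.0625] = 3.8184; exercise value = 0.0000 ≤ continuation, so V_u = 3.8184
Node d (S = 16.25): continuation = 1/1.02·[0.5286·8.0625 + 0.4714·19.4375] = 13.1618; exercise value = 13.7500 > continuation, so V_d = 13.7500 (exercise)
Node 0 (S = 25): continuation = 1/1.02·[0.5286·3.8184 + 0.4714·13.7500] = 8.3338; exercise value = 5.0000 ≤ continuation, so V_0 = 8.3338

£8.33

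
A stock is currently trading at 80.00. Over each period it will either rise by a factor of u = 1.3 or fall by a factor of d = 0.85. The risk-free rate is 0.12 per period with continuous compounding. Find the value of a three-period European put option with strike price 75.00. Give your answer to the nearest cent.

1.02

Risk-neutral probability p = (e^0.12 − 0.85)/(1.3 − 0.85) = 0.2775/0.4500 = 0.6167
Terminal stock prices: S_uuu = 175.8, S_uud = 114.9, S_udd = 75.14, S_ddd = 49.13
Terminal payoffs (K − S): max(-100.8, 0) = 0, max(-39.92, 0) = 0, max(-0.14, 0) = 0, max(25.87, 0) = 25.87
Node uu (S = 135.2): V_uu = e^(−0.12)·[0.6167·0.0000 + 0.3833·0.0000] = 0.0000
Node ud (S = 88.4): V_ud = e^(−0.12)·[0.6167·0.0000 + 0.3833·0.0000] = 0.0000
Node dd (S = 57.8): V_dd = e^(−0.12)·[0.6167·0.0000 + 0.3833·25.8700] = 8.7956
Node u (S = 104): V_u = e^(−0.12)·[0.6167·0.0000 + 0.3833·0.0000] = 0.0000
Node d (S = 68): V_d = e^(−0.12)·[0.6167·0.0000 + 0.3833·8.7956] = 2.9904
Node 0 (S = 80): V_0 = e^(−0.12)·[0.6167·0.0000 + 0.3833·2.9904] = 1.0167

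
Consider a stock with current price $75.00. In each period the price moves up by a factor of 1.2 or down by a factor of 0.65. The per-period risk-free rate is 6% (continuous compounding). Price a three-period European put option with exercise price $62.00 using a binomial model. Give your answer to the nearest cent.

Risk-neutral probability p = (e^0.06 − 0.65)/(1.2 − 0.65) = 0.4118/0.5500 = 0.7488
Terminal stock prices: S_uuu = 129.6, S_uud = 70.2, S_udd = 38.03, S_ddd = 20.6
Terminal payoffs (K − S): max(-67.6, 0) = 0, max(-8.2, 0) = 0, max(23.97, 0) = 23.97, max(41.4, 0) = 41.4
Node uu (S = 108): V_uu = e^(−0.06)·[0.7488·0.0000 + 0.2512·0.0000] = 0.0000
Node ud (S = 58.5): V_ud = e^(−0.06)·[0.7488·0.0000 + 0.2512·23.9750] = 5.6719
Node dd (S = 31.69): V_dd = e^(−0.06)·[0.7488·23.9750 + 0.2512·41.4031] = 26.7019
Node u (S = 90): V_u = e^(−0.06)·[0.7488·0.0000 + 0.2512·5.6719] = 1.3419
Node d (S = 48.75): V_d = e^(−0.06)·[0.7488·5.6719 + 0.2512·26.7019] = 10.3168
Node 0 (S = 75): V_0 = e^(−0.06)·[0.7488·1.3419 + 0.2512·10.3168] = 3.3870

$3.39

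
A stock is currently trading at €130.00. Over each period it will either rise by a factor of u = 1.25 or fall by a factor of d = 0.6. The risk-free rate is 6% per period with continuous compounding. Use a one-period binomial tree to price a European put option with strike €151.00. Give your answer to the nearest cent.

€19.90

Risk-neutral probability p = (e^0.06 − 0.6)/(1.25 − 0.6) = 0.4618/0.6500 = 0.7105
Terminal stock prices: S_u = 162.5, S_d = 78
Terminal payoffs (K − S): max(-11.5, 0) = 0, max(73, 0) = 73
Node 0 (S = 130): V_0 = e^(−0.06)·[0.7105·0.0000 + 0.2895·73.0000] = 19.9016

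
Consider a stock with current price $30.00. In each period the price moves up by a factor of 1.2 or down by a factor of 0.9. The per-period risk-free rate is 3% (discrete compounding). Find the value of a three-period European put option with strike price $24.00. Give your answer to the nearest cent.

Risk-neutral probability p = (1 + 0.03 − 0.9)/(1.2 − 0.9) = 0.1300/0.3000 = 0.4333
Terminal stock prices: S_uuu = 51.84, S_uud = 38.88, S_udd = 29.16, S_ddd = 21.87
Terminal payoffs (K − S): max(-27.84, 0) = 0, max(-14.88, 0) = 0, max(-5.16, 0) = 0, max(2.13, 0) = 2.13
Node uu (S = 43.2): V_uu = 1/1.03·[0.4333·0.0000 + 0.5667·0.0000] = 0.0000
Node ud (S = 32.4): V_ud = 1/1.03·[0.4333·0.0000 + 0.5667·0.0000] = 0.0000
Node dd (S = 24.3): V_dd = 1/1.03·[0.4333·0.0000 + 0.5667·2.1300] = 1.1718
Node u (S = 36): V_u = 1/1.03·[0.4333·0.0000 + 0.5667·0.0000] = 0.0000
Node d (S = 27): V_d = 1/1.03·[0.4333·0.0000 + 0.5667·1.1718] = 0.6447
Node 0 (S = 30): V_0 = 1/1.03·[0.4333·0.0000 + 0.5667·0.6447] = 0.3547

$0.35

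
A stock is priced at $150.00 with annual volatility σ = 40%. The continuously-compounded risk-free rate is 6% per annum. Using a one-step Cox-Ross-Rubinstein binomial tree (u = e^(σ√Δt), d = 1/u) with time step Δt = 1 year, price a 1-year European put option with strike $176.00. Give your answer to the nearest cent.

CRR parameters: u = e^(σ√Δt) = e^(0.4·√1) = 1.4918, d = 1/u = 0.6703
Per-period rate: rΔt = 0.06·1 = 0.06, so R = e^0.06 = 1.0618
Risk-neutral probability p = (e^0.06 − 0.6703)/(1.4918 − 0.6703) = 0.3915/0.8215 = 0.4766
Terminal stock prices: S_u = 223.8, S_d = 100.5
Terminal payoffs (K − S): max(-47.77, 0) = 0, max(75.45, 0) = 75.45
Node 0 (S = 150): V_0 = e^(−0.06)·[0.4766·0.0000 + 0.5234·75.4520] = 37.1929

$37.19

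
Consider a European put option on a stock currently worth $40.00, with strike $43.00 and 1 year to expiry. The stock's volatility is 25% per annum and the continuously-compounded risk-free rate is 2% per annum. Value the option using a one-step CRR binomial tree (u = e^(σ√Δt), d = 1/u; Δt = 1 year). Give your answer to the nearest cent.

$6.06

CRR parameters: u = e^(σ√Δt) = e^(0.25·√1) = 1.2840, d = 1/u = 0.7788
Per-period rate: rΔt = 0.02·1 = 0.02, so R = e^0.02 = 1.0202
Risk-neutral probability p = (e^0.02 − 0.7788)/(1.2840 − 0.7788) = 0.2414/0.5052 = 0.4778
Terminal stock prices: S_u = 51.36, S_d = 31.15
Terminal payoffs (K − S): max(-8.361, 0) = 0, max(11.85, 0) = 11.85
Node 0 (S = 40): V_0 = e^(−0.02)·[0.4778·0.0000 + 0.5222·11.8480] = 6.0644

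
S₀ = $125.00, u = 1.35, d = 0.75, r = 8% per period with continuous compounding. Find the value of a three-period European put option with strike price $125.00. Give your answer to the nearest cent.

$12.78

Risk-neutral probability p = (e^0.08 − 0.75)/(1.35 − 0.75) = 0.3333/0.6000 = 0.5555
Terminal stock prices: S_uuu = 307.5, S_uud = 170.9, S_udd = 94.92, S_ddd = 52.73
Terminal payoffs (K − S): max(-182.5, 0) = 0, max(-45.86, 0) = 0, max(30.08, 0) = 30.08, max(72.27, 0) = 72.27
Node uu (S = 227.8): V_uu = e^(−0.08)·[0.5555·0.0000 + 0.4445·0.0000] = 0.0000
Node ud (S = 126.6): V_ud = e^(−0.08)·[0.5555·0.0000 + 0.4445·30.0781] = 12.3424
Node dd (S = 70.31): V_dd = e^(−0.08)·[0.5555·30.0781 + 0.4445·72.2656] = 45.0770
Node u (S = 168.8): V_u = e^(−0.08)·[0.5555·0.0000 + 0.4445·12.3424] = 5.0646
Node d (S = 93.75): V_d = e^(−0.08)·[0.5555·12.3424 + 0.4445·45.0770] = 24.8260
Node 0 (S = 125): V_0 = e^(−0.08)·[0.5555·5.0646 + 0.4445·24.8260] = 12.7842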